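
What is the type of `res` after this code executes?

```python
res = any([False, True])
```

any() returns bool

bool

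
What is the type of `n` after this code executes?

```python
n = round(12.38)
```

round() with no ndigits arg returns int

int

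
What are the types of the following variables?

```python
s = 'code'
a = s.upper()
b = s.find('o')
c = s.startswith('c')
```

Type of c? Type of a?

str.startswith() returns bool; str.upper() returns str

bool, str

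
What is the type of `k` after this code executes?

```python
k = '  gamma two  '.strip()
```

str.strip() returns str

str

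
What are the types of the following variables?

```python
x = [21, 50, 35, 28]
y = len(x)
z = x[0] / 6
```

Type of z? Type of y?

int / int returns float; len() returns int

float, int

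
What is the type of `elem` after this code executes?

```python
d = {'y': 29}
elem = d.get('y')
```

dict.get() returns the value (int) when key is found

int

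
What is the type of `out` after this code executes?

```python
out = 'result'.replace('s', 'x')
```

str.replace() returns str

str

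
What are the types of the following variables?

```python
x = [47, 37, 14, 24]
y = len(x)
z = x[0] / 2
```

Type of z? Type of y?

int / int returns float; len() returns int

float, int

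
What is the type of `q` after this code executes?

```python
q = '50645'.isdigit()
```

str.isdigit() returns bool

bool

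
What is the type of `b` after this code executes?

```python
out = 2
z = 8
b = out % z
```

int % int returns int (2 % 8 = 2)

int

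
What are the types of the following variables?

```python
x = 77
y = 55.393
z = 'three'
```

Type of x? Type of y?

x is int; y is float

int, float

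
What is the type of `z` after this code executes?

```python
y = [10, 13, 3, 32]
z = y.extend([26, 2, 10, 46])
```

list.extend() returns None

NoneType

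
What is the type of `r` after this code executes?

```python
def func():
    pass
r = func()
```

A function with no return statement returns None

NoneType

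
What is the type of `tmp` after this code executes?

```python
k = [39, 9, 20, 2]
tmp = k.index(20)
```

list.index() returns int

int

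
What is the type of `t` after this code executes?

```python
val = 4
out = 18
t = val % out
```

int % int returns int (4 % 18 = 4)

int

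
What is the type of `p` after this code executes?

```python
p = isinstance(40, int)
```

isinstance() returns bool

bool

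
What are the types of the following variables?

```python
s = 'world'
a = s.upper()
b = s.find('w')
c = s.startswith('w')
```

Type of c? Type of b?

str.startswith() returns bool; str.find() returns int

bool, int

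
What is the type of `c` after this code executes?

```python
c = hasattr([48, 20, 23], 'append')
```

hasattr() returns bool

bool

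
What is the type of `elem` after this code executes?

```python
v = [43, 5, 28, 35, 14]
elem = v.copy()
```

list.copy() returns list

list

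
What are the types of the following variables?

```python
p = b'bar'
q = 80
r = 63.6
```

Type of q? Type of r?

q is int; r is float

int, float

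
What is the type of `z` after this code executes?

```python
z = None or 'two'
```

'or' with None returns the other value ('two', str)

str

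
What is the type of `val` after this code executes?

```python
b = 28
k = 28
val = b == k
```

Equality comparison returns bool

bool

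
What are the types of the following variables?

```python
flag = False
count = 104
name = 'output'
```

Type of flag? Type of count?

flag is bool; count is int

bool, int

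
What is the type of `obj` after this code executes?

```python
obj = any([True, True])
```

any() returns bool

bool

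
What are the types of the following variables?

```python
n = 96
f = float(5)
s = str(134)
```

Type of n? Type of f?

n is int; f is float

int, float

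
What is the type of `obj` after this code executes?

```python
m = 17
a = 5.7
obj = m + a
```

int + float returns float (17 + 5.7 = 22.7)

float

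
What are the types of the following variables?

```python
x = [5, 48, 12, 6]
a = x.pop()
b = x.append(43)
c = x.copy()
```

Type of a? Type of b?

list.pop() returns the element (int); list.append() returns None

int, NoneType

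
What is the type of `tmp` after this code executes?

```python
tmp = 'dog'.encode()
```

str.encode() returns bytes

bytes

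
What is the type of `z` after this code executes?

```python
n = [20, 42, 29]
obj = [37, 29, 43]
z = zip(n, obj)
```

zip() returns a zip iterator object

zip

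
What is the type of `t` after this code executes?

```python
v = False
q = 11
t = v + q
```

bool + int returns int (False is 0, so 0 + 11 = 11)

int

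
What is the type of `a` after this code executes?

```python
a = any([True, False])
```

any() returns bool

bool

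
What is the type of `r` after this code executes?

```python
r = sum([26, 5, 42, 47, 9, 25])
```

sum() of ints returns int

int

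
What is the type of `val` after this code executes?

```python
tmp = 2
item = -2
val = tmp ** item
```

int ** negative int returns float

float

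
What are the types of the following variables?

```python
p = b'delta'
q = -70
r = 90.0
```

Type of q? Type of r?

q is int; r is float

int, float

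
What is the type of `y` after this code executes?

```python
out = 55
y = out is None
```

'is' comparison returns bool

bool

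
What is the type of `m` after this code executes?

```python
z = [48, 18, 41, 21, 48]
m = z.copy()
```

list.copy() returns list

list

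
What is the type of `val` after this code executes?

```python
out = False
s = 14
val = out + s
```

bool + int returns int (False is 0, so 0 + 14 = 14)

int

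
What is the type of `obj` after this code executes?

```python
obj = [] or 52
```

'or' returns first truthy value (52, which is int)

int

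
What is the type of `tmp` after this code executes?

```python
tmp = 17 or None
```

'or' returns first truthy value (17, int)

int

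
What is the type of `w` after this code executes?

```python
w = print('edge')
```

print() returns None

NoneType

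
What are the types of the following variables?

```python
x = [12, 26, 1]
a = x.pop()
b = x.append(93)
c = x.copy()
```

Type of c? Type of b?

list.copy() returns list; list.append() returns None

list, NoneType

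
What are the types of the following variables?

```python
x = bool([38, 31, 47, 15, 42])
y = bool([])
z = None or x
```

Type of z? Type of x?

None or <bool> returns the bool; bool() returns bool

bool, bool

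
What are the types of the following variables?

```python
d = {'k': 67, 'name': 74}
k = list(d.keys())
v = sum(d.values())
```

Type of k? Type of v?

list(...) returns list; sum of int values returns int

list, int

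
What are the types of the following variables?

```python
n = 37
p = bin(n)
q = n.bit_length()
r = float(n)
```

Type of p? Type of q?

bin() returns str; int.bit_length() returns int

str, int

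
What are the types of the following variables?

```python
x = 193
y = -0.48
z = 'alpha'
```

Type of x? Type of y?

x is int; y is float

int, float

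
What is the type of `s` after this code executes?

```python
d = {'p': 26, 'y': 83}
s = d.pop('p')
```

dict.pop() returns the value (int)

int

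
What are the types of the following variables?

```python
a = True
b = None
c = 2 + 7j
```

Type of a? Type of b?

a is bool; b is NoneType

bool, NoneType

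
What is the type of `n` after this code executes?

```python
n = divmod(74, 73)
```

divmod() returns a tuple (quotient, remainder)

tuple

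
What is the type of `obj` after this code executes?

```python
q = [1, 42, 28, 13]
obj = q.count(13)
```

list.count() returns int

int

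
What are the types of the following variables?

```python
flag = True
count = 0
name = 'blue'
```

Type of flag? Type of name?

flag is bool; name is str

bool, str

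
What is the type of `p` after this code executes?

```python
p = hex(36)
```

hex() returns str representation

str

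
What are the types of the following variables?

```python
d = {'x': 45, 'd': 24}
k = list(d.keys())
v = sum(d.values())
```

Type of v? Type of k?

sum of int values returns int; list(...) returns list

int, list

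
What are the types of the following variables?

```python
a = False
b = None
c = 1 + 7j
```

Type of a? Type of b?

a is bool; b is NoneType

bool, NoneType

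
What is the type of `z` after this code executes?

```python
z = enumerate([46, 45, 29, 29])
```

enumerate() returns an enumerate iterator object

enumerate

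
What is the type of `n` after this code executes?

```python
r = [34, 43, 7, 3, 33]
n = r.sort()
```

list.sort() returns None (sorts in place)

NoneType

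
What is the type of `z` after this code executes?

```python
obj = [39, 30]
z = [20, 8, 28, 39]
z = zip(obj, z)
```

zip() returns a zip iterator object

zip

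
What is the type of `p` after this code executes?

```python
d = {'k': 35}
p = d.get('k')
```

dict.get() returns the value (int) when key is found

int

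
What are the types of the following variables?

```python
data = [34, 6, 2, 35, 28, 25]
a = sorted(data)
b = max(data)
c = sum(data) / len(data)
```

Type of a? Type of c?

sorted() returns list; int / int returns float

list, float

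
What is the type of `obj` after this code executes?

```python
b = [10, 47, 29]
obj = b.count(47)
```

list.count() returns int

int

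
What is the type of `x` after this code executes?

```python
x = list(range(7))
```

list(range(...)) returns list

list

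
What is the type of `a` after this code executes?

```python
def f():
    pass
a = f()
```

A function with no return statement returns None

NoneType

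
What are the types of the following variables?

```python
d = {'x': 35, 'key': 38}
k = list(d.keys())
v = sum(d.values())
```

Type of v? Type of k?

sum of int values returns int; list(...) returns list

int, list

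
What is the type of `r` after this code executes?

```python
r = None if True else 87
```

Ternary: condition is True, if branch (None) taken → NoneType

NoneType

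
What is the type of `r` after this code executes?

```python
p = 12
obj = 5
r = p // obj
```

int // int returns int (12 // 5 = 2)

int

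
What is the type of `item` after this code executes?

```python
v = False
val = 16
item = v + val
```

bool + int returns int (False is 0, so 0 + 16 = 16)

int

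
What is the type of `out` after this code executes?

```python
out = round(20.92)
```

round() with no ndigits arg returns int

int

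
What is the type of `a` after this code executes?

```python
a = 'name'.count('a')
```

str.count() returns int

int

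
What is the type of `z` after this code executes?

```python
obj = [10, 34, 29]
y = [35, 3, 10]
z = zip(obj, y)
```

zip() returns a zip iterator object

zip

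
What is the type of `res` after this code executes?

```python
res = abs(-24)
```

abs() of int returns int

int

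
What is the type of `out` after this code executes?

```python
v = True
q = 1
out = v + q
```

bool + int returns int (True is 1, so 1 + 1 = 2)

int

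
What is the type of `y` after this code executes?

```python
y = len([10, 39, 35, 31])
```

len() always returns int

int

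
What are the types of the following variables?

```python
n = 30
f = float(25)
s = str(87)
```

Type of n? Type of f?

n is int; f is float

int, float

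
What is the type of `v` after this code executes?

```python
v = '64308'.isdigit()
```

str.isdigit() returns bool

bool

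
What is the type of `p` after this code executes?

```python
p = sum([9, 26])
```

sum() of ints returns int

int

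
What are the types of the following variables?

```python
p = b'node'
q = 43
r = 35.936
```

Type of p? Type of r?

p is bytes; r is float

bytes, float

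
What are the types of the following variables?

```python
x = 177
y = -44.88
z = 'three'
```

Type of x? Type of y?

x is int; y is float

int, float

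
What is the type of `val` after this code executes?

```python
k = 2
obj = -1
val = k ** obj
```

int ** negative int returns float

float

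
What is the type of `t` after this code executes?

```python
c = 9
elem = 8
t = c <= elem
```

Comparison operators return bool

bool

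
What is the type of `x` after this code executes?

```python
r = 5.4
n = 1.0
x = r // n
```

float // float returns float (floor division preserves float type)

float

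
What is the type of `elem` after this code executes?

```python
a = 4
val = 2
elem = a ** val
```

int ** positive int returns int (4 ** 2 = 16)

int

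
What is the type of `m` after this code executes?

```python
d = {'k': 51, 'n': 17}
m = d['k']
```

Accessing dict[str, int] with key 'k' returns int value 51

int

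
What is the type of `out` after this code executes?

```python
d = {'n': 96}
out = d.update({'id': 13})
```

dict.update() returns None

NoneType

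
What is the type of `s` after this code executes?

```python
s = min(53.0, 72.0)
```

min() of floats returns float

float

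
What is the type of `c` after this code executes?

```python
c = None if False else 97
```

Ternary: condition is False, else branch (97) taken → int

int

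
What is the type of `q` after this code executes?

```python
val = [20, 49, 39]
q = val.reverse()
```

list.reverse() returns None

NoneType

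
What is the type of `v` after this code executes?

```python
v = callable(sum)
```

callable() returns bool

bool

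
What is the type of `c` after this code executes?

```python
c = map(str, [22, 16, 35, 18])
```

map() returns a map iterator object

map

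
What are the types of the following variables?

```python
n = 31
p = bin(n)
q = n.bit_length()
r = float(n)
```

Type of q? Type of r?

int.bit_length() returns int; float() returns float

int, float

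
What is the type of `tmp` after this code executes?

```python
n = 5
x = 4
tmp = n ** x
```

int ** positive int returns int (5 ** 4 = 625)

int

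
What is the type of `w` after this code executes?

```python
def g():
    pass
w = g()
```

A function with no return statement returns None

NoneType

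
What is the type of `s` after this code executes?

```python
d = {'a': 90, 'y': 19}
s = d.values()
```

.values() returns a dict_values view object

dict_values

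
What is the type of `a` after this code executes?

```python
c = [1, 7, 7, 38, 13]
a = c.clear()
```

list.clear() returns None

NoneType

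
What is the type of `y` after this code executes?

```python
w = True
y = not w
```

'not' always returns bool

bool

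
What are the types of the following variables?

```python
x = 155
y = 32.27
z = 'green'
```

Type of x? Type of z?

x is int; z is str

int, str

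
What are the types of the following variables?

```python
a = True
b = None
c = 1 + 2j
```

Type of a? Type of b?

a is bool; b is NoneType

bool, NoneType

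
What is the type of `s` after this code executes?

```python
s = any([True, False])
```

any() returns bool

bool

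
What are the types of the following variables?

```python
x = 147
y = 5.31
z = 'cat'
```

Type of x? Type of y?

x is int; y is float

int, float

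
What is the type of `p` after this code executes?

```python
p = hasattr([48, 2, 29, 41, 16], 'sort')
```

hasattr() returns bool

bool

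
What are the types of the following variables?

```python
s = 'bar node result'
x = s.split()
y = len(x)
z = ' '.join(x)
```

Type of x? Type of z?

str.split() returns list; str.join() returns str

list, str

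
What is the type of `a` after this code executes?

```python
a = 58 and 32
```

'and' returns the last value when all truthy (32, which is int)

int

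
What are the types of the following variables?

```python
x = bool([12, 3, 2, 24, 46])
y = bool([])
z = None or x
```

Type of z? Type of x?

None or <bool> returns the bool; bool() returns bool

bool, bool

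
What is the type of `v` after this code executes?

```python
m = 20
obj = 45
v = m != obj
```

Comparison operators return bool

bool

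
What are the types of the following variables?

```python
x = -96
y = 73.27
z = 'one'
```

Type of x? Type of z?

x is int; z is str

int, str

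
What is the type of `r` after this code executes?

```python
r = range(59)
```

range() returns a range object

range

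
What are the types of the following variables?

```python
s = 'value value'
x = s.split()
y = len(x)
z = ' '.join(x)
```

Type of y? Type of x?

len() returns int; str.split() returns list

int, list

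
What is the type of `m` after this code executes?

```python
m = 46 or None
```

'or' returns first truthy value (46, int)

int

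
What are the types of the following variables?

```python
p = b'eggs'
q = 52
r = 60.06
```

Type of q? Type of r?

q is int; r is float

int, float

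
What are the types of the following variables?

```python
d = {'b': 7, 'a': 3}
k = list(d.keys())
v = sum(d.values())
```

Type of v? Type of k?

sum of int values returns int; list(...) returns list

int, list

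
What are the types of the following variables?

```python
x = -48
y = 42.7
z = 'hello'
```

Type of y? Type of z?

y is float; z is str

float, str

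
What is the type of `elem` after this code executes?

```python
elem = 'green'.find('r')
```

str.find() returns int (index, or -1)

int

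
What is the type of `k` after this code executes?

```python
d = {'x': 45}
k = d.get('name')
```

dict.get() returns None when key 'name' is not found and no default given

NoneType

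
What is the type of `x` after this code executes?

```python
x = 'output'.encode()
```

str.encode() returns bytes

bytes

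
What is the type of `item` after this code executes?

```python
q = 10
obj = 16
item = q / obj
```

int / int always returns float in Python 3 (10 / 16 = 0.625)

float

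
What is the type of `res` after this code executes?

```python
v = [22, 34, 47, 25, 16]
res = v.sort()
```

list.sort() returns None (sorts in place)

NoneType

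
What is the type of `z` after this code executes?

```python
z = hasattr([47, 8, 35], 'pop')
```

hasattr() returns bool

bool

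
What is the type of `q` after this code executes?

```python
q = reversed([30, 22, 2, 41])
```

reversed() on a list returns a list_reverseiterator

list_reverseiterator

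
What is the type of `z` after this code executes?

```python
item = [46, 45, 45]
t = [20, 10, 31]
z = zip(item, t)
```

zip() returns a zip iterator object

zip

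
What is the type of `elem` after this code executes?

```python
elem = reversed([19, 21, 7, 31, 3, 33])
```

reversed() on a list returns a list_reverseiterator

list_reverseiterator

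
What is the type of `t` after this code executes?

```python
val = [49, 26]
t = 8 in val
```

'in' operator returns bool

bool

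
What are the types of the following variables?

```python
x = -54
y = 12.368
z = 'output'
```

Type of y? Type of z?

y is float; z is str

float, str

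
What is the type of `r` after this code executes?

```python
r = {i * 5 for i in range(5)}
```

A set comprehension {expr for x in iterable} produces a set

set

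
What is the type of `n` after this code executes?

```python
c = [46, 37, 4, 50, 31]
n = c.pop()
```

list.pop() returns the popped element (int here)

int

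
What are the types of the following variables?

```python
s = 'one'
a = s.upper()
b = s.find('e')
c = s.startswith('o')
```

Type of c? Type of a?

str.startswith() returns bool; str.upper() returns str

bool, str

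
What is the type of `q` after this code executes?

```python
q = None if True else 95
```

Ternary: condition is True, if branch (None) taken → NoneType

NoneType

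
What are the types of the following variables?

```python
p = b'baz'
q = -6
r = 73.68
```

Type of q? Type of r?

q is int; r is float

int, float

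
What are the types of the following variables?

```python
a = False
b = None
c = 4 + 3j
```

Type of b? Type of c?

b is NoneType; c is complex

NoneType, complex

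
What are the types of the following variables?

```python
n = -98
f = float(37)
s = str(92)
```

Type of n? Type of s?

n is int; s is str

int, str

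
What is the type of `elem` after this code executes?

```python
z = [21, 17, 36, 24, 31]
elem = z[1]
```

Indexing a list of ints returns int (z[1] = 17)

int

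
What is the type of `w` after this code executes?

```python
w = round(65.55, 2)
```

round() with ndigits arg returns float

float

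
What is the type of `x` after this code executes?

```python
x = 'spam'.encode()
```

str.encode() returns bytes

bytes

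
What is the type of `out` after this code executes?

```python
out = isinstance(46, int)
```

isinstance() returns bool

bool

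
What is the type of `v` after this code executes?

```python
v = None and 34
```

'and' returns first falsy value (None)

NoneType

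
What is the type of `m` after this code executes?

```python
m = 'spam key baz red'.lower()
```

str.lower() returns str

str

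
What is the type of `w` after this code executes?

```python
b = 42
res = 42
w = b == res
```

Equality comparison returns bool

bool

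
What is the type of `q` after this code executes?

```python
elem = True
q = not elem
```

'not' always returns bool

bool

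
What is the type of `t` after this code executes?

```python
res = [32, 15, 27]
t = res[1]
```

Indexing a list of ints returns int (res[1] = 15)

int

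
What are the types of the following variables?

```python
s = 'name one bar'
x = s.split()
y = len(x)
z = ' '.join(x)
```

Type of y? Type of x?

len() returns int; str.split() returns list

int, list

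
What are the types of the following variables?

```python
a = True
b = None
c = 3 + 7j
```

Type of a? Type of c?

a is bool; c is complex

bool, complex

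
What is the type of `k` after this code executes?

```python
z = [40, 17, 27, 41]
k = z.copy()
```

list.copy() returns list

list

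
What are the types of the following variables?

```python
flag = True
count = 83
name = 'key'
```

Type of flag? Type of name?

flag is bool; name is str

bool, str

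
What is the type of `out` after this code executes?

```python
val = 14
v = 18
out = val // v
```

int // int returns int (14 // 18 = 0)

int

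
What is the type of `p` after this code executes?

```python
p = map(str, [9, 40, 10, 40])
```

map() returns a map iterator object

map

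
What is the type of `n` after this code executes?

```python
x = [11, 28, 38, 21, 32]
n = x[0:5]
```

Slicing a list always returns a list

list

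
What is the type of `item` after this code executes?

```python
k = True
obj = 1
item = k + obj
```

bool + int returns int (True is 1, so 1 + 1 = 2)

int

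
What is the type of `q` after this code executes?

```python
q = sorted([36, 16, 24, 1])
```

sorted() always returns list

list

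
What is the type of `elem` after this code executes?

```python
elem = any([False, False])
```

any() returns bool

bool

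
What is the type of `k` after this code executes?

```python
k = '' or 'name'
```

'or' returns first truthy value ('name', which is str)

str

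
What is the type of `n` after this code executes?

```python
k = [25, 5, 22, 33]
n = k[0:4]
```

Slicing a list always returns a list

list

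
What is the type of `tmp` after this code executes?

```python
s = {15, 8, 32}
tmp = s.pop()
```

Popping from a set of ints returns int

int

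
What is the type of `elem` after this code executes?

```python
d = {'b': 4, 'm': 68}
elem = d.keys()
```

.keys() returns a dict_keys view object

dict_keys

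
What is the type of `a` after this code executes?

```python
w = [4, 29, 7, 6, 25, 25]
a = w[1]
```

Indexing a list of ints returns int (w[1] = 29)

int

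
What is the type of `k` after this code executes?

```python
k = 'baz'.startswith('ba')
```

str.startswith() returns bool

bool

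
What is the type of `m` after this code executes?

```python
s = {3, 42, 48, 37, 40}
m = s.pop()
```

Popping from a set of ints returns int

int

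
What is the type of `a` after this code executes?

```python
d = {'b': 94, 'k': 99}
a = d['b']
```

Accessing dict[str, int] with key 'b' returns int value 94

int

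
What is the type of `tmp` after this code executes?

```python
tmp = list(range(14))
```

list(range(...)) returns list

list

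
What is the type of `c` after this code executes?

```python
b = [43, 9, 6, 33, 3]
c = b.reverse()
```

list.reverse() returns None

NoneType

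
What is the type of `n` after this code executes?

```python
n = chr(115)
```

chr() returns str (single character)

str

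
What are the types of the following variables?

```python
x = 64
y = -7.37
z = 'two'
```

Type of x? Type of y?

x is int; y is float

int, float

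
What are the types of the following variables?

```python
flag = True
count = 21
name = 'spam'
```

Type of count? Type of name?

count is int; name is str

int, str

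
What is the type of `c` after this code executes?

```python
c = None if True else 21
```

Ternary: condition is True, if branch (None) taken → NoneType

NoneType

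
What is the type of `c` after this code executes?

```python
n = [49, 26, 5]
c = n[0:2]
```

Slicing a list always returns a list

list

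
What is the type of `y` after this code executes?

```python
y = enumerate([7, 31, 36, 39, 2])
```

enumerate() returns an enumerate iterator object

enumerate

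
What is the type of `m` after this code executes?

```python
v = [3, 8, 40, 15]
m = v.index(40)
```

list.index() returns int

int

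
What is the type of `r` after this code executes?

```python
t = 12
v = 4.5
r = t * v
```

int * float returns float (12 * 4.5 = 54.0)

float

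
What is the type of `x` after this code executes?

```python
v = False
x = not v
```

'not' always returns bool

bool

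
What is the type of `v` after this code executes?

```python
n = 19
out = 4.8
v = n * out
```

int * float returns float (19 * 4.8 = 91.2)

float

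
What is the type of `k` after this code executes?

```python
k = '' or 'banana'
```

'or' returns first truthy value ('banana', which is str)

str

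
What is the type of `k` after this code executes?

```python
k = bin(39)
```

bin() returns str representation

str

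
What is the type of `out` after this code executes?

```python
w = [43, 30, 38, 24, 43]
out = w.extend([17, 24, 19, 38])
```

list.extend() returns None

NoneType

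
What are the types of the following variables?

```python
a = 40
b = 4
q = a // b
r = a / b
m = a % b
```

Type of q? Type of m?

int // int returns int; int % int returns int

int, int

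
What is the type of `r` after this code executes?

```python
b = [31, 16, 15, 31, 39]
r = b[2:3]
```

Slicing a list always returns a list

list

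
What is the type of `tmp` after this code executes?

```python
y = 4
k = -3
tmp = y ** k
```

int ** negative int returns float

float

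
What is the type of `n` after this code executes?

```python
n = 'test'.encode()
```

str.encode() returns bytes

bytes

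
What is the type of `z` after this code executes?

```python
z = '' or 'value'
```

'or' returns first truthy value ('value', which is str)

str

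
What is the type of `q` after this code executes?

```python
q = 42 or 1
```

'or' returns the first truthy value (42, which is int)

int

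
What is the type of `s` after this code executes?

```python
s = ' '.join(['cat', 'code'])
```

str.join() returns str

str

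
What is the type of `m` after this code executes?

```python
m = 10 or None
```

'or' returns first truthy value (10, int)

int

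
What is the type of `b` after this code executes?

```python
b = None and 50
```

'and' returns first falsy value (None)

NoneType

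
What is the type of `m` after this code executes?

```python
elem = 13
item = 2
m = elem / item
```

int / int always returns float in Python 3 (13 / 2 = 6.5)

float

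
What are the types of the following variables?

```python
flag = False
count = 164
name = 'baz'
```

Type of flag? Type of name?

flag is bool; name is str

bool, str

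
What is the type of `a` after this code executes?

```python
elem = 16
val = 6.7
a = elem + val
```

int + float returns float (16 + 6.7 = 22.7)

float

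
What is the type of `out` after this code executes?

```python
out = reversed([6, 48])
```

reversed() on a list returns a list_reverseiterator

list_reverseiterator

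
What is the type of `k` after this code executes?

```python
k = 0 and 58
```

'and' returns the first falsy value (0, which is int)

int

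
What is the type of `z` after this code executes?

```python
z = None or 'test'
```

'or' with None returns the other value ('test', str)

str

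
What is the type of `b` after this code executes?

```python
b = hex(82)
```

hex() returns str representation

str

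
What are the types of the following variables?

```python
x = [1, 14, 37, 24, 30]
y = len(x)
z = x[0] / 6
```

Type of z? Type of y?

int / int returns float; len() returns int

float, int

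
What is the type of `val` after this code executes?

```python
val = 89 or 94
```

'or' returns the first truthy value (89, which is int)

int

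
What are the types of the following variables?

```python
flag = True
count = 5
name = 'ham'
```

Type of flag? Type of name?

flag is bool; name is str

bool, str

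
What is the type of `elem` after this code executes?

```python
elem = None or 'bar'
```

'or' with None returns the other value ('bar', str)

str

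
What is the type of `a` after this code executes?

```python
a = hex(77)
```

hex() returns str representation

str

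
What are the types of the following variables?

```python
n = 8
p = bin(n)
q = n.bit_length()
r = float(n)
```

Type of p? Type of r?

bin() returns str; float() returns float

str, float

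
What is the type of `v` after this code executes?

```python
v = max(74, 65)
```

max() of ints returns int

int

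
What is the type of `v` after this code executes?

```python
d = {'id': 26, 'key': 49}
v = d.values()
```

.values() returns a dict_values view object

dict_values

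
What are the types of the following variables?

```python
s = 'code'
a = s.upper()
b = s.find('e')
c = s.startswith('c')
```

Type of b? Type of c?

str.find() returns int; str.startswith() returns bool

int, bool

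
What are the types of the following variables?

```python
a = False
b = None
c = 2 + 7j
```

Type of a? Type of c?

a is bool; c is complex

bool, complex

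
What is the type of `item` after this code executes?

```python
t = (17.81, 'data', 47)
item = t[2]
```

Index 2 of tuple is 47 which is int

int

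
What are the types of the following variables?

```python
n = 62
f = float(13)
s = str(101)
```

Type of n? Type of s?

n is int; s is str

int, str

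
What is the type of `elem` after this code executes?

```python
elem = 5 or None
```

'or' returns first truthy value (5, int)

int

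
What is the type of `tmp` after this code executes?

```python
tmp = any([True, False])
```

any() returns bool

bool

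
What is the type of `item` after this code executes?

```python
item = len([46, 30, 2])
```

len() always returns int

int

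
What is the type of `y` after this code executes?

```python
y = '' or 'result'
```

'or' returns first truthy value ('result', which is str)

str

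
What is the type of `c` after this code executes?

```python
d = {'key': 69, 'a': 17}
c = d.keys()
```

.keys() returns a dict_keys view object

dict_keys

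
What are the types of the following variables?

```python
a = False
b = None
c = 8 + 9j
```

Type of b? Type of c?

b is NoneType; c is complex

NoneType, complex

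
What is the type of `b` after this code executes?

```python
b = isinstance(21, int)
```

isinstance() returns bool

bool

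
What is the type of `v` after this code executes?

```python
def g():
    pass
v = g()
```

A function with no return statement returns None

NoneType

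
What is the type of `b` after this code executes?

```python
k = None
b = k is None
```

'is' comparison returns bool

bool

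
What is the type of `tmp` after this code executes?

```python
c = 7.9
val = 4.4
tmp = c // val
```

float // float returns float (floor division preserves float type)

float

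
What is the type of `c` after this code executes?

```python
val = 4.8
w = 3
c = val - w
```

float - int returns float (4.8 - 3 = 1.8)

float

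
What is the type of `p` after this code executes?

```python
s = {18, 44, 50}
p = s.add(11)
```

set.add() returns None (mutates in place)

NoneType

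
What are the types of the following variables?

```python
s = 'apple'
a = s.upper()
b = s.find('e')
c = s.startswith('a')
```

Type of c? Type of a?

str.startswith() returns bool; str.upper() returns str

bool, str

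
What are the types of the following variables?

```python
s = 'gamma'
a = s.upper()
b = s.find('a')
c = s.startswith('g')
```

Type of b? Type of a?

str.find() returns int; str.upper() returns str

int, str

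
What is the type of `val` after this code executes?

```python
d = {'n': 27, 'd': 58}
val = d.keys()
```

.keys() returns a dict_keys view object

dict_keys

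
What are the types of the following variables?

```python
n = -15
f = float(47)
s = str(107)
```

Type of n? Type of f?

n is int; f is float

int, float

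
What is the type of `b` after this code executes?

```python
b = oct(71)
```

oct() returns str representation

str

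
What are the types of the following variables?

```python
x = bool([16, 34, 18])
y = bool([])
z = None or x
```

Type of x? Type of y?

bool() returns bool; bool() returns bool

bool, bool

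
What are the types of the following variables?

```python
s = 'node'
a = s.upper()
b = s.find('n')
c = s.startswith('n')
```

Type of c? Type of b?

str.startswith() returns bool; str.find() returns int

bool, int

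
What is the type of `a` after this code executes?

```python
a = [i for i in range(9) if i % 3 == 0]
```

A list comprehension [...] produces a list

list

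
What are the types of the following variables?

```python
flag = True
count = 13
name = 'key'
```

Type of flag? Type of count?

flag is bool; count is int

bool, int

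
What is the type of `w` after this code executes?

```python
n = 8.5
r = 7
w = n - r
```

float - int returns float (8.5 - 7 = 1.5)

float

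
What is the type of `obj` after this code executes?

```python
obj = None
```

None has type NoneType

NoneType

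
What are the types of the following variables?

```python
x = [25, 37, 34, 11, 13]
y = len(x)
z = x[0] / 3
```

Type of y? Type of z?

len() returns int; int / int returns float

int, float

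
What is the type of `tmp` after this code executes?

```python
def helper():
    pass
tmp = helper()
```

A function with no return statement returns None

NoneType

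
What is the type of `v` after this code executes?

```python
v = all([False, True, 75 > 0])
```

all() returns bool

bool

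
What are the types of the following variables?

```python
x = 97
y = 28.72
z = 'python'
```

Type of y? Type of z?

y is float; z is str

float, str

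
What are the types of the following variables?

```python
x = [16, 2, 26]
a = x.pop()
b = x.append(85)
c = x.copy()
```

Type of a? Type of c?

list.pop() returns the element (int); list.copy() returns list

int, list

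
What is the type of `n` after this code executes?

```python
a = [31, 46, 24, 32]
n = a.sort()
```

list.sort() returns None (sorts in place)

NoneType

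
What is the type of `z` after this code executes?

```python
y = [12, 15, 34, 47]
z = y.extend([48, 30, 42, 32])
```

list.extend() returns None

NoneType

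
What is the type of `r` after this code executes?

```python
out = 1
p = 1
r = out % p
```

int % int returns int (1 % 1 = 0)

int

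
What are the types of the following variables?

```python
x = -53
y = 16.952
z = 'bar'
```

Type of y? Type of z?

y is float; z is str

float, str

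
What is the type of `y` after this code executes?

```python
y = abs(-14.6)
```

abs() of float returns float

float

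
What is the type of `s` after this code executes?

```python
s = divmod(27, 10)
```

divmod() returns a tuple (quotient, remainder)

tuple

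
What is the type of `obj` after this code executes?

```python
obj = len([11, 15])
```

len() always returns int

int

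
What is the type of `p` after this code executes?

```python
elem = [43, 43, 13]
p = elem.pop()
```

list.pop() returns the popped element (int here)

int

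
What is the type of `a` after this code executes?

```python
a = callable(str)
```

callable() returns bool

bool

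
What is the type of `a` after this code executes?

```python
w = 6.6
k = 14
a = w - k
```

float - int returns float (6.6 - 14 = -7.4)

float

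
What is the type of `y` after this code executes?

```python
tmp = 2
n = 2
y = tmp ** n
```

int ** positive int returns int (2 ** 2 = 4)

int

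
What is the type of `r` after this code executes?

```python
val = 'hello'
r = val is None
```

'is' comparison returns bool

bool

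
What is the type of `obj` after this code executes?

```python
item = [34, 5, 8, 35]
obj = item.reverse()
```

list.reverse() returns None

NoneType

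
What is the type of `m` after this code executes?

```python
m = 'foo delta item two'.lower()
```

str.lower() returns str

str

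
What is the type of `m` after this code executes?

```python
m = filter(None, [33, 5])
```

filter() returns a filter iterator object

filter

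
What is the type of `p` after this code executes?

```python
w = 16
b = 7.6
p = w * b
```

int * float returns float (16 * 7.6 = 121.6)

float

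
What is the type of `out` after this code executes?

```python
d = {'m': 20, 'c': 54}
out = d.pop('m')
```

dict.pop() returns the value (int)

int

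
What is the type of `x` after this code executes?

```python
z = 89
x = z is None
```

'is' comparison returns bool

bool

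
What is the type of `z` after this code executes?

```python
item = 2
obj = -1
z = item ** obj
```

int ** negative int returns float

float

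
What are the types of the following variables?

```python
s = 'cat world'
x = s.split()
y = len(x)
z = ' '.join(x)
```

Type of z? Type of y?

str.join() returns str; len() returns int

str, int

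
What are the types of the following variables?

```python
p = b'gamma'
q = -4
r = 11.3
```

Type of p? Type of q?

p is bytes; q is int

bytes, int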